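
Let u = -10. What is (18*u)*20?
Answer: -3600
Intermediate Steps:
(18*u)*20 = (18*(-10))*20 = -180*20 = -3600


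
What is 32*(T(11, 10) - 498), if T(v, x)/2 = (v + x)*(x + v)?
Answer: 12288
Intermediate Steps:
T(v, x) = 2*(v + x)**2 (T(v, x) = 2*((v + x)*(x + v)) = 2*((v + x)*(v + x)) = 2*(v + x)**2)
32*(T(11, 10) - 498) = 32*(2*(11 + 10)**2 - 498) = 32*(2*21**2 - 498) = 32*(2*441 - 498) = 32*(882 - 498) = 32*384 = 12288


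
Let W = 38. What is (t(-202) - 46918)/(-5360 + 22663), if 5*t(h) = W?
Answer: -234552/86515 ≈ -2.7111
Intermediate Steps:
t(h) = 38/5 (t(h) = (⅕)*38 = 38/5)
(t(-202) - 46918)/(-5360 + 22663) = (38/5 - 46918)/(-5360 + 22663) = -234552/5/17303 = -234552/5*1/17303 = -234552/86515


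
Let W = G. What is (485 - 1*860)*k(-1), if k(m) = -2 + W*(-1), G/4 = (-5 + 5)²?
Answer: 750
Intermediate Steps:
G = 0 (G = 4*(-5 + 5)² = 4*0² = 4*0 = 0)
W = 0
k(m) = -2 (k(m) = -2 + 0*(-1) = -2 + 0 = -2)
(485 - 1*860)*k(-1) = (485 - 1*860)*(-2) = (485 - 860)*(-2) = -375*(-2) = 750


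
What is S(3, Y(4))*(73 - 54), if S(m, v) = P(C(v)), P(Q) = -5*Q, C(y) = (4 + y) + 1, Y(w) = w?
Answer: -855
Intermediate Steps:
C(y) = 5 + y
S(m, v) = -25 - 5*v (S(m, v) = -5*(5 + v) = -25 - 5*v)
S(3, Y(4))*(73 - 54) = (-25 - 5*4)*(73 - 54) = (-25 - 20)*19 = -45*19 = -855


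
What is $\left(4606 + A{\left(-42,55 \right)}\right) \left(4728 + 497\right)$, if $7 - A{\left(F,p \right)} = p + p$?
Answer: $23528175$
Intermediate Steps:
$A{\left(F,p \right)} = 7 - 2 p$ ($A{\left(F,p \right)} = 7 - \left(p + p\right) = 7 - 2 p$)
$\left(4606 + A{\left(-42,55 \right)}\right) \left(4728 + 497\right) = \left(4606 + \left(7 - 110\right)\right) \left(4728 + 497\right) = \left(4606 + \left(7 - 110\right)\right) 5225 = \left(4606 - 103\right) 5225 = 4503 \cdot 5225 = 23528175$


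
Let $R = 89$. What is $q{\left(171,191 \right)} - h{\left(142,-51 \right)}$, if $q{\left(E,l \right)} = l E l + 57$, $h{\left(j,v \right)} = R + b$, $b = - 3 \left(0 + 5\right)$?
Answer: $6238234$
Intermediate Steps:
$b = -15$ ($b = \left(-3\right) 5 = -15$)
$h{\left(j,v \right)} = 74$ ($h{\left(j,v \right)} = 89 - 15 = 74$)
$q{\left(E,l \right)} = 57 + E l^{2}$ ($q{\left(E,l \right)} = E l l + 57 = E l^{2} + 57 = 57 + E l^{2}$)
$q{\left(171,191 \right)} - h{\left(142,-51 \right)} = \left(57 + 171 \cdot 191^{2}\right) - 74 = \left(57 + 171 \cdot 36481\right) - 74 = \left(57 + 6238251\right) - 74 = 6238308 - 74 = 6238234$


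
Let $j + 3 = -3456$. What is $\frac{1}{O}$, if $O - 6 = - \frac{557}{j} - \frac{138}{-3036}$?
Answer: $\frac{76098}{472301} \approx 0.16112$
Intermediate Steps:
$j = -3459$ ($j = -3 - 3456 = -3459$)
$O = \frac{472301}{76098}$ ($O = 6 - \left(- \frac{557}{3459} - \frac{1}{22}\right) = 6 - - \frac{15713}{76098} = 6 + \left(\frac{557}{3459} + \frac{1}{22}\right) = 6 + \frac{15713}{76098} = \frac{472301}{76098} \approx 6.2065$)
$\frac{1}{O} = \frac{1}{\frac{472301}{76098}} = \frac{76098}{472301}$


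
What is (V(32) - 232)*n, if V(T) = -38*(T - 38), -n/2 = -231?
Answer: -1848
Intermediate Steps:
n = 462 (n = -2*(-231) = 462)
V(T) = 1444 - 38*T (V(T) = -38*(-38 + T) = 1444 - 38*T)
(V(32) - 232)*n = ((1444 - 38*32) - 232)*462 = ((1444 - 1216) - 232)*462 = (228 - 232)*462 = -4*462 = -1848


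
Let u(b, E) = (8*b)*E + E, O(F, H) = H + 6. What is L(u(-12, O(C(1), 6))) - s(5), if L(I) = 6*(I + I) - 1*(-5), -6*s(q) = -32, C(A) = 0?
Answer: -41041/3 ≈ -13680.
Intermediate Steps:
s(q) = 16/3 (s(q) = -⅙*(-32) = 16/3)
O(F, H) = 6 + H
u(b, E) = E + 8*E*b (u(b, E) = 8*E*b + E = E + 8*E*b)
L(I) = 5 + 12*I (L(I) = 6*(2*I) + 5 = 12*I + 5 = 5 + 12*I)
L(u(-12, O(C(1), 6))) - s(5) = (5 + 12*((6 + 6)*(1 + 8*(-12)))) - 1*16/3 = (5 + 12*(12*(1 - 96))) - 16/3 = (5 + 12*(12*(-95))) - 16/3 = (5 + 12*(-1140)) - 16/3 = (5 - 13680) - 16/3 = -13675 - 16/3 = -41041/3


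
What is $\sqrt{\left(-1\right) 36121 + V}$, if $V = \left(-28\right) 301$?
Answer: $i \sqrt{44549} \approx 211.07 i$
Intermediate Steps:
$V = -8428$
$\sqrt{\left(-1\right) 36121 + V} = \sqrt{\left(-1\right) 36121 - 8428} = \sqrt{-36121 - 8428} = \sqrt{-44549} = i \sqrt{44549}$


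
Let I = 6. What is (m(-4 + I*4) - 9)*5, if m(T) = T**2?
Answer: 1955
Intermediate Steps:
(m(-4 + I*4) - 9)*5 = ((-4 + 6*4)**2 - 9)*5 = ((-4 + 24)**2 - 9)*5 = (20**2 - 9)*5 = (400 - 9)*5 = 391*5 = 1955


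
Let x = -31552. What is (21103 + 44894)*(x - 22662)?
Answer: -3577961358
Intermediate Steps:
(21103 + 44894)*(x - 22662) = (21103 + 44894)*(-31552 - 22662) = 65997*(-54214) = -3577961358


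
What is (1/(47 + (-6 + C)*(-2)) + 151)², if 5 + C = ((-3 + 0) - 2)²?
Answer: 8236900/361 ≈ 22817.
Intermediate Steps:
C = 20 (C = -5 + ((-3 + 0) - 2)² = -5 + (-3 - 2)² = -5 + (-5)² = -5 + 25 = 20)
(1/(47 + (-6 + C)*(-2)) + 151)² = (1/(47 + (-6 + 20)*(-2)) + 151)² = (1/(47 + 14*(-2)) + 151)² = (1/(47 - 28) + 151)² = (1/19 + 151)² = (2870/19)² = 8236900/361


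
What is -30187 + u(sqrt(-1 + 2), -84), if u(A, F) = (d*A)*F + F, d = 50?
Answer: -34471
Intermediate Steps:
u(A, F) = F + 50*A*F (u(A, F) = (50*A)*F + F = 50*A*F + F = F + 50*A*F)
-30187 + u(sqrt(-1 + 2), -84) = -30187 - 84*(1 + 50*sqrt(-1 + 2)) = -30187 - 84*(1 + 50*sqrt(1)) = -30187 - 84*(1 + 50*1) = -30187 - 84*(1 + 50) = -30187 - 84*51 = -30187 - 4284 = -34471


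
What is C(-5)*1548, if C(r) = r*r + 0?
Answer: 38700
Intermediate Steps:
C(r) = r**2 (C(r) = r**2 + 0 = r**2)
C(-5)*1548 = (-5)**2*1548 = 25*1548 = 38700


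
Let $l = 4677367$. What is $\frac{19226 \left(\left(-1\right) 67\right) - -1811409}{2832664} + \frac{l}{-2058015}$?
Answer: $- \frac{12172517780683}{5829665001960} \approx -2.088$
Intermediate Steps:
$\frac{19226 \left(\left(-1\right) 67\right) - -1811409}{2832664} + \frac{l}{-2058015} = \frac{19226 \left(\left(-1\right) 67\right) - -1811409}{2832664} + \frac{4677367}{-2058015} = \left(19226 \left(-67\right) + 1811409\right) \frac{1}{2832664} + 4677367 \left(- \frac{1}{2058015}\right) = \left(-1288142 + 1811409\right) \frac{1}{2832664} - \frac{4677367}{2058015} = 523267 \cdot \frac{1}{2832664} - \frac{4677367}{2058015} = \frac{523267}{2832664} - \frac{4677367}{2058015} = - \frac{12172517780683}{5829665001960}$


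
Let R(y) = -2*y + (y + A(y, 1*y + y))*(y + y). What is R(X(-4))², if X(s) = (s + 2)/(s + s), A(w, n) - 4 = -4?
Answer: 9/64 ≈ 0.14063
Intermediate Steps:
A(w, n) = 0 (A(w, n) = 4 - 4 = 0)
X(s) = (2 + s)/(2*s) (X(s) = (2 + s)/((2*s)) = (2 + s)*(1/(2*s)) = (2 + s)/(2*s))
R(y) = -2*y + 2*y² (R(y) = -2*y + (y + 0)*(y + y) = -2*y + y*(2*y) = -2*y + 2*y²)
R(X(-4))² = (2*((½)*(2 - 4)/(-4))*(-1 + (½)*(2 - 4)/(-4)))² = (2*((½)*(-¼)*(-2))*(-1 + (½)*(-¼)*(-2)))² = (2*(¼)*(-1 + ¼))² = (2*(¼)*(-¾))² = (-3/8)² = 9/64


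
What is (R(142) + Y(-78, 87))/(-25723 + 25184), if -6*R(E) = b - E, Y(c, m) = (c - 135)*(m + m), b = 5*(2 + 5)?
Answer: 222265/3234 ≈ 68.728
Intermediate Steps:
b = 35 (b = 5*7 = 35)
Y(c, m) = 2*m*(-135 + c) (Y(c, m) = (-135 + c)*(2*m) = 2*m*(-135 + c))
R(E) = -35/6 + E/6 (R(E) = -(35 - E)/6 = -35/6 + E/6)
(R(142) + Y(-78, 87))/(-25723 + 25184) = ((-35/6 + (1/6)*142) + 2*87*(-135 - 78))/(-25723 + 25184) = ((-35/6 + 71/3) + 2*87*(-213))/(-539) = (107/6 - 37062)*(-1/539) = -222265/6*(-1/539) = 222265/3234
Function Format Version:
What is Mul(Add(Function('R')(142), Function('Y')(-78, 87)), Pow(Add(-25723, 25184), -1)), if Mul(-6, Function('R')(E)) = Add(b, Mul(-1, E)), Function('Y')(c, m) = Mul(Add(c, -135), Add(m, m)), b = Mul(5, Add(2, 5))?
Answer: Rational(222265, 3234) ≈ 68.728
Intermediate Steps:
b = 35 (b = Mul(5, 7) = 35)
Function('Y')(c, m) = Mul(2, m, Add(-135, c)) (Function('Y')(c, m) = Mul(Add(-135, c), Mul(2, m)) = Mul(2, m, Add(-135, c)))
Function('R')(E) = Add(Rational(-35, 6), Mul(Rational(1, 6), E)) (Function('R')(E) = Mul(Rational(-1, 6), Add(35, Mul(-1, E))) = Add(Rational(-35, 6), Mul(Rational(1, 6), E)))
Mul(Add(Function('R')(142), Function('Y')(-78, 87)), Pow(Add(-25723, 25184), -1)) = Mul(Add(Add(Rational(-35, 6), Mul(Rational(1, 6), 142)), Mul(2, 87, Add(-135, -78))), Pow(Add(-25723, 25184), -1)) = Mul(Add(Add(Rational(-35, 6), Rational(71, 3)), Mul(2, 87, -213)), Pow(-539, -1)) = Mul(Add(Rational(107, 6), -37062), Rational(-1, 539)) = Mul(Rational(-222265, 6), Rational(-1, 539)) = Rational(222265, 3234)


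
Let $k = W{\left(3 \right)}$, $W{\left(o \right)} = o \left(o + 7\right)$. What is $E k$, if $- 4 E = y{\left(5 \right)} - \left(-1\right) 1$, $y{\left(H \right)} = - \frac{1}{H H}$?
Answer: $- \frac{36}{5} \approx -7.2$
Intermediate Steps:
$y{\left(H \right)} = - \frac{1}{H^{2}}$
$W{\left(o \right)} = o \left(7 + o\right)$
$k = 30$ ($k = 3 \left(7 + 3\right) = 3 \cdot 10 = 30$)
$E = - \frac{6}{25}$ ($E = - \frac{- \frac{1}{25} - \left(-1\right) 1}{4} = - \frac{\left(-1\right) \frac{1}{25} - -1}{4} = - \frac{- \frac{1}{25} + 1}{4} = \left(- \frac{1}{4}\right) \frac{24}{25} = - \frac{6}{25} \approx -0.24$)
$E k = \left(- \frac{6}{25}\right) 30 = - \frac{36}{5}$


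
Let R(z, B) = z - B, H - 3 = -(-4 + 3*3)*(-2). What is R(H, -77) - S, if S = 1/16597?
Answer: 1493729/16597 ≈ 90.000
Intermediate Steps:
H = 13 (H = 3 - (-4 + 3*3)*(-2) = 3 - (-4 + 9)*(-2) = 3 - 1*5*(-2) = 3 - 5*(-2) = 3 + 10 = 13)
S = 1/16597 ≈ 6.0252e-5
R(H, -77) - S = (13 - 1*(-77)) - 1*1/16597 = (13 + 77) - 1/16597 = 90 - 1/16597 = 1493729/16597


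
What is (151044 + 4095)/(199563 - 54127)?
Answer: 155139/145436 ≈ 1.0667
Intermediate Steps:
(151044 + 4095)/(199563 - 54127) = 155139/145436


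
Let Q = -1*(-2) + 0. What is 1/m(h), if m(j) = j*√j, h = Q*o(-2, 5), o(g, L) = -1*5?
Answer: I*√10/100 ≈ 0.031623*I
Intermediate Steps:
o(g, L) = -5
Q = 2 (Q = 2 + 0 = 2)
h = -10 (h = 2*(-5) = -10)
m(j) = j^(3/2)
1/m(h) = 1/((-10)^(3/2)) = 1/(-10*I*√10) = I*√10/100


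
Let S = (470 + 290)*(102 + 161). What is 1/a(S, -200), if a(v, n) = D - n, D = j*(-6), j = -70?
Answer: 1/620 ≈ 0.0016129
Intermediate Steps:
D = 420 (D = -70*(-6) = 420)
S = 199880 (S = 760*263 = 199880)
a(v, n) = 420 - n
1/a(S, -200) = 1/(420 - 1*(-200)) = 1/(420 + 200) = 1/620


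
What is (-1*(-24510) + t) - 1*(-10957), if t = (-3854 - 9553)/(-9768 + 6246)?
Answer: 41642727/1174 ≈ 35471.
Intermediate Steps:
t = 4469/1174 (t = -13407/(-3522) = -13407*(-1/3522) = 4469/1174 ≈ 3.8066)
(-1*(-24510) + t) - 1*(-10957) = (-1*(-24510) + 4469/1174) - 1*(-10957) = (24510 + 4469/1174) + 10957 = 28779209/1174 + 10957 = 41642727/1174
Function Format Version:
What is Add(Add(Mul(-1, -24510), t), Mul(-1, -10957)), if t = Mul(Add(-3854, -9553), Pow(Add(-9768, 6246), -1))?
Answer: Rational(41642727, 1174) ≈ 35471.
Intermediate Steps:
t = Rational(4469, 1174) (t = Mul(-13407, Pow(-3522, -1)) = Mul(-13407, Rational(-1, 3522)) = Rational(4469, 1174) ≈ 3.8066)
Add(Add(Mul(-1, -24510), t), Mul(-1, -10957)) = Add(Add(Mul(-1, -24510), Rational(4469, 1174)), Mul(-1, -10957)) = Add(Add(24510, Rational(4469, 1174)), 10957) = Add(Rational(28779209, 1174), 10957) = Rational(41642727, 1174)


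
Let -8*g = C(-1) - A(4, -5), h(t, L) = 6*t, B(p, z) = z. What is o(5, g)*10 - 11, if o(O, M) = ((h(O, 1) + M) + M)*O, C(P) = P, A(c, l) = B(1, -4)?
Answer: 2903/2 ≈ 1451.5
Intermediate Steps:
A(c, l) = -4
g = -3/8 (g = -(-1 - 1*(-4))/8 = -(-1 + 4)/8 = -1/8*3 = -3/8 ≈ -0.37500)
o(O, M) = O*(2*M + 6*O) (o(O, M) = ((6*O + M) + M)*O = ((M + 6*O) + M)*O = (2*M + 6*O)*O = O*(2*M + 6*O))
o(5, g)*10 - 11 = (2*5*(-3/8 + 3*5))*10 - 11 = (2*5*(-3/8 + 15))*10 - 11 = (2*5*(117/8))*10 - 11 = (585/4)*10 - 11 = 2925/2 - 11 = 2903/2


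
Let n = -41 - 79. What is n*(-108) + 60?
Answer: 13020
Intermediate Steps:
n = -120
n*(-108) + 60 = -120*(-108) + 60 = 12960 + 60 = 13020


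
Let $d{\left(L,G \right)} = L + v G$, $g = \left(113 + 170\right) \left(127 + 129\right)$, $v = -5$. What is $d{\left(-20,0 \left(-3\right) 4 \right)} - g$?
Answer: $-72468$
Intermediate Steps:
$g = 72448$ ($g = 283 \cdot 256 = 72448$)
$d{\left(L,G \right)} = L - 5 G$
$d{\left(-20,0 \left(-3\right) 4 \right)} - g = \left(-20 - 5 \cdot 0 \left(-3\right) 4\right) - 72448 = \left(-20 - 5 \cdot 0 \cdot 4\right) - 72448 = \left(-20 - 0\right) - 72448 = \left(-20 + 0\right) - 72448 = -20 - 72448 = -72468$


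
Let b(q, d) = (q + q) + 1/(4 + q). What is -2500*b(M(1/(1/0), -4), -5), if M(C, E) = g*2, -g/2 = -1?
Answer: -40625/2 ≈ -20313.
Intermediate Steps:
g = 2 (g = -2*(-1) = 2)
M(C, E) = 4 (M(C, E) = 2*2 = 4)
b(q, d) = 1/(4 + q) + 2*q (b(q, d) = 2*q + 1/(4 + q) = 1/(4 + q) + 2*q)
-2500*b(M(1/(1/0), -4), -5) = -2500*(1 + 2*4² + 8*4)/(4 + 4) = -2500*(1 + 2*16 + 32)/8 = -625*(1 + 32 + 32)/2 = -625*65/2 = -2500*65/8 = -40625/2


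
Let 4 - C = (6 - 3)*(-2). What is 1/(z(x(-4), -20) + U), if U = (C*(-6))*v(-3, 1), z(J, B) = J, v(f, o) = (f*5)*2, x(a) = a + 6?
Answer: 1/1802 ≈ 0.00055494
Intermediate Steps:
x(a) = 6 + a
v(f, o) = 10*f (v(f, o) = (5*f)*2 = 10*f)
C = 10 (C = 4 - (6 - 3)*(-2) = 4 - 3*(-2) = 4 - 1*(-6) = 4 + 6 = 10)
U = 1800 (U = (10*(-6))*(10*(-3)) = -60*(-30) = 1800)
1/(z(x(-4), -20) + U) = 1/((6 - 4) + 1800) = 1/(2 + 1800) = 1/1802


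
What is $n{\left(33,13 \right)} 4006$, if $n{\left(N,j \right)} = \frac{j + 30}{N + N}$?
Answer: $\frac{86129}{33} \approx 2610.0$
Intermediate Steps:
$n{\left(N,j \right)} = \frac{30 + j}{2 N}$
$n{\left(33,13 \right)} 4006 = \frac{30 + 13}{2 \cdot 33} \cdot 4006 = \frac{1}{2} \cdot \frac{1}{33} \cdot 43 \cdot 4006 = \frac{43}{66} \cdot 4006 = \frac{86129}{33}$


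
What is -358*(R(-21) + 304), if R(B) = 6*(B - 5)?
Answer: -52984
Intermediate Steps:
R(B) = -30 + 6*B (R(B) = 6*(-5 + B) = -30 + 6*B)
-358*(R(-21) + 304) = -358*((-30 + 6*(-21)) + 304) = -358*((-30 - 126) + 304) = -358*(-156 + 304) = -358*148 = -52984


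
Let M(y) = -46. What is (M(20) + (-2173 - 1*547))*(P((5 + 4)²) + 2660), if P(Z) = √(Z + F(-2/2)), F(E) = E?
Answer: -7357560 - 11064*√5 ≈ -7.3823e+6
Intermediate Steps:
P(Z) = √(-1 + Z) (P(Z) = √(Z - 2/2) = √(Z - 2*½) = √(Z - 1) = √(-1 + Z))
(M(20) + (-2173 - 1*547))*(P((5 + 4)²) + 2660) = (-46 + (-2173 - 1*547))*(√(-1 + (5 + 4)²) + 2660) = (-46 + (-2173 - 547))*(√(-1 + 9²) + 2660) = (-46 - 2720)*(√(-1 + 81) + 2660) = -2766*(√80 + 2660) = -2766*(4*√5 + 2660) = -2766*(2660 + 4*√5) = -7357560 - 11064*√5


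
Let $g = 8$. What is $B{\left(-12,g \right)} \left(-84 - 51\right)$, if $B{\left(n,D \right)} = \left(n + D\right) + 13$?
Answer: $-1215$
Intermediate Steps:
$B{\left(n,D \right)} = 13 + D + n$ ($B{\left(n,D \right)} = \left(D + n\right) + 13 = 13 + D + n$)
$B{\left(-12,g \right)} \left(-84 - 51\right) = \left(13 + 8 - 12\right) \left(-84 - 51\right) = 9 \left(-135\right) = -1215$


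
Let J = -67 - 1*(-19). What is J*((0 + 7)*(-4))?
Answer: 1344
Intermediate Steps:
J = -48 (J = -67 + 19 = -48)
J*((0 + 7)*(-4)) = -48*(0 + 7)*(-4) = -336*(-4) = -48*(-28) = 1344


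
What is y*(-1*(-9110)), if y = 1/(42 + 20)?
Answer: 4555/31 ≈ 146.94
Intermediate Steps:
y = 1/62 ≈ 0.016129
y*(-1*(-9110)) = (-1*(-9110))/62 = (1/62)*9110 = 4555/31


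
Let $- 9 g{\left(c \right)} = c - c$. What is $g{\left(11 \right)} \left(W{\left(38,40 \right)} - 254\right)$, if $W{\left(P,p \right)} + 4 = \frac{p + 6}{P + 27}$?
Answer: $0$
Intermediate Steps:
$g{\left(c \right)} = 0$ ($g{\left(c \right)} = - \frac{c - c}{9} = \left(- \frac{1}{9}\right) 0 = 0$)
$W{\left(P,p \right)} = -4 + \frac{6 + p}{27 + P}$ ($W{\left(P,p \right)} = -4 + \frac{p + 6}{P + 27} = -4 + \frac{6 + p}{27 + P}$)
$g{\left(11 \right)} \left(W{\left(38,40 \right)} - 254\right) = 0 \left(\frac{-102 + 40 - 152}{27 + 38} - 254\right) = 0 \left(\frac{-102 + 40 - 152}{65} - 254\right) = 0 \left(\frac{1}{65} \left(-214\right) - 254\right) = 0 \left(- \frac{214}{65} - 254\right) = 0 \left(- \frac{16724}{65}\right) = 0$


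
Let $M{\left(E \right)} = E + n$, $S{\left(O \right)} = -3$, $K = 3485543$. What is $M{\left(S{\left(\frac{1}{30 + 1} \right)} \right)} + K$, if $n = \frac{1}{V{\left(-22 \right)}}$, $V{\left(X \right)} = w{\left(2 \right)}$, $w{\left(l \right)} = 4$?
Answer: $\frac{13942161}{4} \approx 3.4855 \cdot 10^{6}$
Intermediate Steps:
$V{\left(X \right)} = 4$
$n = \frac{1}{4} \approx 0.25$
$M{\left(E \right)} = \frac{1}{4} + E$ ($M{\left(E \right)} = E + \frac{1}{4} = \frac{1}{4} + E$)
$M{\left(S{\left(\frac{1}{30 + 1} \right)} \right)} + K = \left(\frac{1}{4} - 3\right) + 3485543 = - \frac{11}{4} + 3485543 = \frac{13942161}{4}$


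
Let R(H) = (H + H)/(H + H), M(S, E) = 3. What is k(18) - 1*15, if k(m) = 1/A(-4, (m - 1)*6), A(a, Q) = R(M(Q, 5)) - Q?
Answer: -1516/101 ≈ -15.010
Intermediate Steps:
R(H) = 1 (R(H) = (2*H)/((2*H)) = (2*H)*(1/(2*H)) = 1)
A(a, Q) = 1 - Q
k(m) = 1/(7 - 6*m) (k(m) = 1/(1 - (m - 1)*6) = 1/(1 - (-1 + m)*6) = 1/(1 - (-6 + 6*m)) = 1/(1 + (6 - 6*m)) = 1/(7 - 6*m))
k(18) - 1*15 = -1/(-7 + 6*18) - 1*15 = -1/(-7 + 108) - 15 = -1/101 - 15 = -1516/101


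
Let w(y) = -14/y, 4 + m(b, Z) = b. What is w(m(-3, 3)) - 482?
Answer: -480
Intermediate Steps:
m(b, Z) = -4 + b
w(m(-3, 3)) - 482 = -14/(-4 - 3) - 482 = -14/(-7) - 482 = -14*(-⅐) - 482 = 2 - 482 = -480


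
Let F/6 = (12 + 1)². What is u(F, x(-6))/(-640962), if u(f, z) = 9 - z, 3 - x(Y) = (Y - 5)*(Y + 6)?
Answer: -1/106827 ≈ -9.3609e-6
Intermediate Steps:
x(Y) = 3 - (-5 + Y)*(6 + Y) (x(Y) = 3 - (Y - 5)*(Y + 6) = 3 - (-5 + Y)*(6 + Y))
F = 1014 (F = 6*(12 + 1)² = 6*13² = 6*169 = 1014)
u(F, x(-6))/(-640962) = (9 - (33 - 1*(-6) - 1*(-6)²))/(-640962) = (9 - (33 + 6 - 1*36))*(-1/640962) = (9 - (33 + 6 - 36))*(-1/640962) = (9 - 1*3)*(-1/640962) = (9 - 3)*(-1/640962) = 6*(-1/640962) = -1/106827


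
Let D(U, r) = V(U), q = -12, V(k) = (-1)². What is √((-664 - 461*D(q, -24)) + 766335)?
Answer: √765210 ≈ 874.76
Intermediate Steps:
V(k) = 1
D(U, r) = 1
√((-664 - 461*D(q, -24)) + 766335) = √((-664 - 461*1) + 766335) = √((-664 - 461) + 766335) = √(-1125 + 766335) = √765210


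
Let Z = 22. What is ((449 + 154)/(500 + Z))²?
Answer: 4489/3364 ≈ 1.3344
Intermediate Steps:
((449 + 154)/(500 + Z))² = ((449 + 154)/(500 + 22))² = (603/522)² = (603*(1/522))² = (67/58)² = 4489/3364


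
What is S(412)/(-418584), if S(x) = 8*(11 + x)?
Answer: -141/17441 ≈ -0.0080844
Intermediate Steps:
S(x) = 88 + 8*x
S(412)/(-418584) = (88 + 8*412)/(-418584) = (88 + 3296)*(-1/418584) = 3384*(-1/418584) = -141/17441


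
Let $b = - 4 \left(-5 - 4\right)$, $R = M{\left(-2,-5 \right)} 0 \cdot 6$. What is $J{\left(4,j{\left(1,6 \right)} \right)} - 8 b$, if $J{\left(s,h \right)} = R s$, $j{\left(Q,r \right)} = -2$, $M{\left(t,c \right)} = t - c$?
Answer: $-288$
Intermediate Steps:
$R = 0$ ($R = \left(-2 - -5\right) 0 \cdot 6 = \left(-2 + 5\right) 0 \cdot 6 = 3 \cdot 0 \cdot 6 = 0 \cdot 6 = 0$)
$J{\left(s,h \right)} = 0$ ($J{\left(s,h \right)} = 0 s = 0$)
$b = 36$ ($b = \left(-4\right) \left(-9\right) = 36$)
$J{\left(4,j{\left(1,6 \right)} \right)} - 8 b = 0 - 288 = -288$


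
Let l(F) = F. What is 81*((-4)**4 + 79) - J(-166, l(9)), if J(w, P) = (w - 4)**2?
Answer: -1765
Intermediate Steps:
J(w, P) = (-4 + w)**2
81*((-4)**4 + 79) - J(-166, l(9)) = 81*((-4)**4 + 79) - (-4 - 166)**2 = 81*(256 + 79) - 1*(-170)**2 = 81*335 - 1*28900 = 27135 - 28900 = -1765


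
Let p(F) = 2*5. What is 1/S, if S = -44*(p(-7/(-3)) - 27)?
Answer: 1/748 ≈ 0.0013369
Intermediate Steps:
p(F) = 10
S = 748 (S = -44*(10 - 27) = -44*(-17) = 748)
1/S = 1/748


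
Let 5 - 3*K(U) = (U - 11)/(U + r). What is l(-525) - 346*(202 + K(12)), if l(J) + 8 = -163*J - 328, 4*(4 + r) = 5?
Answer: 1640891/111 ≈ 14783.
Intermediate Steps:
r = -11/4 (r = -4 + (¼)*5 = -4 + 5/4 = -11/4 ≈ -2.7500)
K(U) = 5/3 - (-11 + U)/(3*(-11/4 + U)) (K(U) = 5/3 - (U - 11)/(3*(U - 11/4)) = 5/3 - (-11 + U)/(3*(-11/4 + U)))
l(J) = -336 - 163*J (l(J) = -8 + (-163*J - 328) = -8 + (-328 - 163*J) = -336 - 163*J)
l(-525) - 346*(202 + K(12)) = (-336 - 163*(-525)) - 346*(202 + (-11 + 16*12)/(3*(-11 + 4*12))) = (-336 + 85575) - 346*(202 + (-11 + 192)/(3*(-11 + 48))) = 85239 - 346*(202 + (⅓)*181/37) = 85239 - 346*(202 + (⅓)*(1/37)*181) = 85239 - 346*(202 + 181/111) = 85239 - 346*22603/111 = 85239 - 7820638/111 = 1640891/111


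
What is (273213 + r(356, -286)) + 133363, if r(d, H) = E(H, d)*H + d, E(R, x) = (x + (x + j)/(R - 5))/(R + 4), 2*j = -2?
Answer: 16711590355/41031 ≈ 4.0729e+5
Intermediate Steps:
j = -1 (j = (1/2)*(-2) = -1)
E(R, x) = (x + (-1 + x)/(-5 + R))/(4 + R) (E(R, x) = (x + (x - 1)/(R - 5))/(R + 4) = (x + (-1 + x)/(-5 + R))/(4 + R))
r(d, H) = d + H*(1 + 4*d - H*d)/(20 + H - H**2) (r(d, H) = ((1 + 4*d - H*d)/(20 + H - H**2))*H + d = H*(1 + 4*d - H*d)/(20 + H - H**2) + d = d + H*(1 + 4*d - H*d)/(20 + H - H**2))
(273213 + r(356, -286)) + 133363 = (273213 + (-1*(-286) - 20*356 - 5*(-286)*356 + 2*356*(-286)**2)/(-20 + (-286)**2 - 1*(-286))) + 133363 = (273213 + (286 - 7120 + 509080 + 2*356*81796)/(-20 + 81796 + 286)) + 133363 = (273213 + (286 - 7120 + 509080 + 58238752)/82062) + 133363 = (273213 + (1/82062)*58740998) + 133363 = (273213 + 29370499/41031) + 133363 = 11239573102/41031 + 133363 = 16711590355/41031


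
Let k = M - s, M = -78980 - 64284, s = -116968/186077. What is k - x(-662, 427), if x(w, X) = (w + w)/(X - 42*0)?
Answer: -11382727473772/79454879 ≈ -1.4326e+5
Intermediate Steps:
s = -116968/186077 (s = -116968*1/186077 = -116968/186077 ≈ -0.62860)
M = -143264
k = -26658018360/186077 (k = -143264 - 1*(-116968/186077) = -143264 + 116968/186077 = -26658018360/186077 ≈ -1.4326e+5)
x(w, X) = 2*w/X (x(w, X) = (2*w)/(X + 0) = (2*w)/X = 2*w/X)
k - x(-662, 427) = -26658018360/186077 - 2*(-662)/427 = -26658018360/186077 - 1*(-1324/427) = -26658018360/186077 + 1324/427 = -11382727473772/79454879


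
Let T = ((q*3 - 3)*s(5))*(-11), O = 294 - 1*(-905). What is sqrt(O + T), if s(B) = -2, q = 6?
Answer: sqrt(1529) ≈ 39.102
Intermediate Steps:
O = 1199 (O = 294 + 905 = 1199)
T = 330 (T = ((6*3 - 3)*(-2))*(-11) = ((18 - 3)*(-2))*(-11) = (15*(-2))*(-11) = -30*(-11) = 330)
sqrt(O + T) = sqrt(1199 + 330) = sqrt(1529)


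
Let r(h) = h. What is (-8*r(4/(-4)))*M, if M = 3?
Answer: 24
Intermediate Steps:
(-8*r(4/(-4)))*M = -32/(-4)*3 = -32*(-1)/4*3 = -8*(-1)*3 = 8*3 = 24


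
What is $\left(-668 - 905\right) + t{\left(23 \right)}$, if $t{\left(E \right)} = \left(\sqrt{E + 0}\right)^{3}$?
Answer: $-1573 + 23 \sqrt{23} \approx -1462.7$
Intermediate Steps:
$t{\left(E \right)} = E^{\frac{3}{2}}$ ($t{\left(E \right)} = \left(\sqrt{E}\right)^{3} = E^{\frac{3}{2}}$)
$\left(-668 - 905\right) + t{\left(23 \right)} = \left(-668 - 905\right) + 23^{\frac{3}{2}} = -1573 + 23 \sqrt{23}$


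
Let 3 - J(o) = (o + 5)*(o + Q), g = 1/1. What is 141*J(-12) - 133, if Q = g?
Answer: -10567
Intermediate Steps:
g = 1
Q = 1
J(o) = 3 - (1 + o)*(5 + o) (J(o) = 3 - (o + 5)*(o + 1) = 3 - (5 + o)*(1 + o) = 3 - (1 + o)*(5 + o))
141*J(-12) - 133 = 141*(-2 - 1*(-12)**2 - 6*(-12)) - 133 = 141*(-2 - 1*144 + 72) - 133 = 141*(-2 - 144 + 72) - 133 = 141*(-74) - 133 = -10434 - 133 = -10567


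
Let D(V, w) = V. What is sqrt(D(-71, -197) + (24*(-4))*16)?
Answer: I*sqrt(1607) ≈ 40.087*I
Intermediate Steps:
sqrt(D(-71, -197) + (24*(-4))*16) = sqrt(-71 + (24*(-4))*16) = sqrt(-71 - 96*16) = sqrt(-71 - 1536) = sqrt(-1607) = I*sqrt(1607)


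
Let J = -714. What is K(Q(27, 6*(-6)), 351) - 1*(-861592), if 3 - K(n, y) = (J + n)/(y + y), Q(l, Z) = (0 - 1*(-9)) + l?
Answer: 100806728/117 ≈ 8.6160e+5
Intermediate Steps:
Q(l, Z) = 9 + l (Q(l, Z) = (0 + 9) + l = 9 + l)
K(n, y) = 3 - (-714 + n)/(2*y) (K(n, y) = 3 - (-714 + n)/(y + y) = 3 - (-714 + n)/(2*y))
K(Q(27, 6*(-6)), 351) - 1*(-861592) = (½)*(714 - (9 + 27) + 6*351)/351 - 1*(-861592) = (½)*(1/351)*(714 - 1*36 + 2106) + 861592 = (½)*(1/351)*(714 - 36 + 2106) + 861592 = (½)*(1/351)*2784 + 861592 = 464/117 + 861592 = 100806728/117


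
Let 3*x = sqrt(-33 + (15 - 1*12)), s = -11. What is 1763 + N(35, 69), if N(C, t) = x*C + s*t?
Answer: 1004 + 35*I*sqrt(30)/3 ≈ 1004.0 + 63.901*I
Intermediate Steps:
x = I*sqrt(30)/3 (x = sqrt(-33 + (15 - 1*12))/3 = sqrt(-33 + (15 - 12))/3 = sqrt(-33 + 3)/3 = sqrt(-30)/3 = (I*sqrt(30))/3 = I*sqrt(30)/3 ≈ 1.8257*I)
N(C, t) = -11*t + I*C*sqrt(30)/3 (N(C, t) = (I*sqrt(30)/3)*C - 11*t = I*C*sqrt(30)/3 - 11*t = -11*t + I*C*sqrt(30)/3)
1763 + N(35, 69) = 1763 + (-11*69 + (1/3)*I*35*sqrt(30)) = 1763 + (-759 + 35*I*sqrt(30)/3) = 1004 + 35*I*sqrt(30)/3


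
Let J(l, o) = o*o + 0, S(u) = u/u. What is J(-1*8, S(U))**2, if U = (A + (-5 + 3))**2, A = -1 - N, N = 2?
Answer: 1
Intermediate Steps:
A = -3 (A = -1 - 1*2 = -1 - 2 = -3)
U = 25 (U = (-3 + (-5 + 3))**2 = (-3 - 2)**2 = (-5)**2 = 25)
S(u) = 1
J(l, o) = o**2 (J(l, o) = o**2 + 0 = o**2)
J(-1*8, S(U))**2 = (1**2)**2 = 1**2 = 1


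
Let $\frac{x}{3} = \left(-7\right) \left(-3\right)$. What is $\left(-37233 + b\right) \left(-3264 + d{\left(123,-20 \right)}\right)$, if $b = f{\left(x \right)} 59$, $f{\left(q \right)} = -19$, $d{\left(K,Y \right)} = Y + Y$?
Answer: $126721616$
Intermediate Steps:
$x = 63$ ($x = 3 \left(\left(-7\right) \left(-3\right)\right) = 3 \cdot 21 = 63$)
$d{\left(K,Y \right)} = 2 Y$
$b = -1121$ ($b = \left(-19\right) 59 = -1121$)
$\left(-37233 + b\right) \left(-3264 + d{\left(123,-20 \right)}\right) = \left(-37233 - 1121\right) \left(-3264 + 2 \left(-20\right)\right) = - 38354 \left(-3264 - 40\right) = \left(-38354\right) \left(-3304\right) = 126721616$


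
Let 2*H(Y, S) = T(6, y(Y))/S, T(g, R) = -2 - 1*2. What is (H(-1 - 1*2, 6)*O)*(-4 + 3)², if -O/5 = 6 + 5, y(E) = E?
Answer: 55/3 ≈ 18.333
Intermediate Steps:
T(g, R) = -4 (T(g, R) = -2 - 2 = -4)
H(Y, S) = -2/S (H(Y, S) = (-4/S)/2 = -2/S)
O = -55 (O = -5*(6 + 5) = -5*11 = -55)
(H(-1 - 1*2, 6)*O)*(-4 + 3)² = (-2/6*(-55))*(-4 + 3)² = (-2*⅙*(-55))*(-1)² = -⅓*(-55)*1 = (55/3)*1 = 55/3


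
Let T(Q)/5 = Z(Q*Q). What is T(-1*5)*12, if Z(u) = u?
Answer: 1500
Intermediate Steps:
T(Q) = 5*Q² (T(Q) = 5*(Q*Q) = 5*Q²)
T(-1*5)*12 = (5*(-1*5)²)*12 = (5*(-5)²)*12 = (5*25)*12 = 125*12 = 1500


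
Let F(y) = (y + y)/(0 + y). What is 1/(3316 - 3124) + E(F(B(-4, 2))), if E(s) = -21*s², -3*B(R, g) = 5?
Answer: -16127/192 ≈ -83.995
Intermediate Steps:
B(R, g) = -5/3 (B(R, g) = -⅓*5 = -5/3)
F(y) = 2 (F(y) = (2*y)/y = 2)
1/(3316 - 3124) + E(F(B(-4, 2))) = 1/(3316 - 3124) - 21*2² = 1/192 - 21*4 = 1/192 - 84 = -16127/192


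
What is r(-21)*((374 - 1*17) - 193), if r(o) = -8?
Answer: -1312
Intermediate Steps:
r(-21)*((374 - 1*17) - 193) = -8*((374 - 1*17) - 193) = -8*((374 - 17) - 193) = -8*(357 - 193) = -8*164 = -1312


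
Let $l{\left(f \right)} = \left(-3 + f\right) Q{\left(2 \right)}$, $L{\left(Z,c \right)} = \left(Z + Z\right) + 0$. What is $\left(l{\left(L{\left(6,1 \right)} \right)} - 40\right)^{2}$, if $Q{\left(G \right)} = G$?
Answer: $484$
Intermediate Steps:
$L{\left(Z,c \right)} = 2 Z$ ($L{\left(Z,c \right)} = 2 Z + 0 = 2 Z$)
$l{\left(f \right)} = -6 + 2 f$ ($l{\left(f \right)} = \left(-3 + f\right) 2 = -6 + 2 f$)
$\left(l{\left(L{\left(6,1 \right)} \right)} - 40\right)^{2} = \left(\left(-6 + 2 \cdot 2 \cdot 6\right) - 40\right)^{2} = \left(\left(-6 + 2 \cdot 12\right) - 40\right)^{2} = \left(\left(-6 + 24\right) - 40\right)^{2} = \left(18 - 40\right)^{2} = \left(-22\right)^{2} = 484$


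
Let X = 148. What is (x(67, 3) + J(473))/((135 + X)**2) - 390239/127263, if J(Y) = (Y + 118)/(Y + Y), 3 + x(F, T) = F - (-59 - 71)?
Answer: -29542712275121/9641978621022 ≈ -3.0640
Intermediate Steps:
x(F, T) = 127 + F (x(F, T) = -3 + (F - (-59 - 71)) = -3 + (F - 1*(-130)) = -3 + (F + 130) = -3 + (130 + F) = 127 + F)
J(Y) = (118 + Y)/(2*Y) (J(Y) = (118 + Y)/((2*Y)) = (118 + Y)*(1/(2*Y)) = (118 + Y)/(2*Y))
(x(67, 3) + J(473))/((135 + X)**2) - 390239/127263 = ((127 + 67) + (1/2)*(118 + 473)/473)/((135 + 148)**2) - 390239/127263 = (194 + (1/2)*(1/473)*591)/(283**2) - 390239*1/127263 = (194 + 591/946)/80089 - 390239/127263 = (184115/946)*(1/80089) - 390239/127263 = 184115/75764194 - 390239/127263 = -29542712275121/9641978621022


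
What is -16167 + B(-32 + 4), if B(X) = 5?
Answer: -16162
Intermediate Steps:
-16167 + B(-32 + 4) = -16167 + 5 = -16162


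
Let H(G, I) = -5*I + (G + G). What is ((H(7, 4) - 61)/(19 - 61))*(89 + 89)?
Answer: 5963/21 ≈ 283.95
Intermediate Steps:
H(G, I) = -5*I + 2*G
((H(7, 4) - 61)/(19 - 61))*(89 + 89) = (((-5*4 + 2*7) - 61)/(19 - 61))*(89 + 89) = (((-20 + 14) - 61)/(-42))*178 = ((-6 - 61)*(-1/42))*178 = -67*(-1/42)*178 = (67/42)*178 = 5963/21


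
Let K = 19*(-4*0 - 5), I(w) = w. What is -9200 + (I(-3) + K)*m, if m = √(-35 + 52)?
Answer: -9200 - 98*√17 ≈ -9604.1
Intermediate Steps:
m = √17 ≈ 4.1231
K = -95 (K = 19*(0 - 5) = 19*(-5) = -95)
-9200 + (I(-3) + K)*m = -9200 + (-3 - 95)*√17 = -9200 - 98*√17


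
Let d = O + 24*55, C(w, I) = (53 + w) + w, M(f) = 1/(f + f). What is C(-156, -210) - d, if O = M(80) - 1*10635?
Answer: 1448959/160 ≈ 9056.0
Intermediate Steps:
M(f) = 1/(2*f)
O = -1701599/160 (O = (½)/80 - 1*10635 = (½)*(1/80) - 10635 = 1/160 - 10635 = -1701599/160 ≈ -10635.)
C(w, I) = 53 + 2*w
d = -1490399/160 (d = -1701599/160 + 24*55 = -1701599/160 + 1320 = -1490399/160 ≈ -9315.0)
C(-156, -210) - d = (53 + 2*(-156)) - 1*(-1490399/160) = (53 - 312) + 1490399/160 = -259 + 1490399/160 = 1448959/160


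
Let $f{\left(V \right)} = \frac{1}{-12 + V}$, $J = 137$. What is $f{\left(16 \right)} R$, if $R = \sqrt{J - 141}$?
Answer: $\frac{i}{2} \approx 0.5 i$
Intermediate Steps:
$R = 2 i$ ($R = \sqrt{137 - 141} = \sqrt{-4} = 2 i \approx 2.0 i$)
$f{\left(16 \right)} R = \frac{2 i}{-12 + 16} = \frac{2 i}{4} = \frac{i}{2}$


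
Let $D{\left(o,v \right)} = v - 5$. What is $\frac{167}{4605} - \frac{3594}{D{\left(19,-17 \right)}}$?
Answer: $\frac{8277022}{50655} \approx 163.4$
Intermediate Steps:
$D{\left(o,v \right)} = -5 + v$
$\frac{167}{4605} - \frac{3594}{D{\left(19,-17 \right)}} = \frac{167}{4605} - \frac{3594}{-5 - 17} = 167 \cdot \frac{1}{4605} - \frac{3594}{-22} = \frac{167}{4605} - - \frac{1797}{11} = \frac{167}{4605} + \frac{1797}{11} = \frac{8277022}{50655}$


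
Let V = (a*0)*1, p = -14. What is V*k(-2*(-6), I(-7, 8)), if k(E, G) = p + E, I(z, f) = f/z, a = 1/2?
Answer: 0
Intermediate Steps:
a = ½ ≈ 0.50000
k(E, G) = -14 + E
V = 0 (V = ((½)*0)*1 = 0*1 = 0)
V*k(-2*(-6), I(-7, 8)) = 0*(-14 - 2*(-6)) = 0*(-14 + 12) = 0*(-2) = 0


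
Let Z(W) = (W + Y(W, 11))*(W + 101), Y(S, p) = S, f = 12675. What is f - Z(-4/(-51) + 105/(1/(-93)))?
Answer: -490866435245/2601 ≈ -1.8872e+8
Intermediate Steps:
Z(W) = 2*W*(101 + W) (Z(W) = (W + W)*(W + 101) = (2*W)*(101 + W) = 2*W*(101 + W))
f - Z(-4/(-51) + 105/(1/(-93))) = 12675 - 2*(-4/(-51) + 105/(1/(-93)))*(101 + (-4/(-51) + 105/(1/(-93)))) = 12675 - 2*(-4*(-1/51) + 105/(-1/93))*(101 + (-4*(-1/51) + 105/(-1/93))) = 12675 - 2*(4/51 + 105*(-93))*(101 + (4/51 + 105*(-93))) = 12675 - 2*(4/51 - 9765)*(101 + (4/51 - 9765)) = 12675 - 2*(-498011)*(101 - 498011/51)/51 = 12675 - 2*(-498011)*(-492860)/(51*51) = 12675 - 1*490899402920/2601 = 12675 - 490899402920/2601 = -490866435245/2601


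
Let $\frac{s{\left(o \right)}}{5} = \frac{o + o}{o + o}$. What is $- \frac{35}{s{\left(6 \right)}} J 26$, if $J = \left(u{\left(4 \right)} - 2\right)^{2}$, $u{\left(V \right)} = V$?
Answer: $-728$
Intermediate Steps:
$s{\left(o \right)} = 5$ ($s{\left(o \right)} = 5 \frac{o + o}{o + o} = 5 \frac{2 o}{2 o} = 5 \cdot 2 o \frac{1}{2 o} = 5 \cdot 1 = 5$)
$J = 4$ ($J = \left(4 - 2\right)^{2} = 2^{2} = 4$)
$- \frac{35}{s{\left(6 \right)}} J 26 = - \frac{35}{5} \cdot 4 \cdot 26 = \left(-35\right) \frac{1}{5} \cdot 4 \cdot 26 = \left(-7\right) 4 \cdot 26 = \left(-28\right) 26 = -728$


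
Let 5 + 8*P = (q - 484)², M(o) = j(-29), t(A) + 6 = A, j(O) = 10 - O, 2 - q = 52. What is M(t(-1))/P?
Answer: 312/285151 ≈ 0.0010942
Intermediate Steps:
q = -50 (q = 2 - 1*52 = 2 - 52 = -50)
t(A) = -6 + A
M(o) = 39 (M(o) = 10 - 1*(-29) = 10 + 29 = 39)
P = 285151/8 (P = -5/8 + (-50 - 484)²/8 = -5/8 + (⅛)*(-534)² = -5/8 + (⅛)*285156 = -5/8 + 71289/2 = 285151/8 ≈ 35644.)
M(t(-1))/P = 39/(285151/8) = 39*(8/285151) = 312/285151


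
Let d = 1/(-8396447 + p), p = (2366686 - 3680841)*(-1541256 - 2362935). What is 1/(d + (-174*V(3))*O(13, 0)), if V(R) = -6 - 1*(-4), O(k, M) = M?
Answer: 5130703727158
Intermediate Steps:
V(R) = -2 (V(R) = -6 + 4 = -2)
p = 5130712123605 (p = -1314155*(-3904191) = 5130712123605)
d = 1/5130703727158 (d = 1/(-8396447 + 5130712123605) = 1/5130703727158 ≈ 1.9491e-13)
1/(d + (-174*V(3))*O(13, 0)) = 1/(1/5130703727158 - 174*(-2)*0) = 1/(1/5130703727158 + 348*0) = 1/(1/5130703727158 + 0) = 1/(1/5130703727158) = 5130703727158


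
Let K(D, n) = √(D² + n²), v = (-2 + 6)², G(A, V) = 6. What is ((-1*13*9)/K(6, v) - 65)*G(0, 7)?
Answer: -390 - 351*√73/73 ≈ -431.08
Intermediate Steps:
v = 16 (v = 4² = 16)
((-1*13*9)/K(6, v) - 65)*G(0, 7) = ((-1*13*9)/(√(6² + 16²)) - 65)*6 = ((-13*9)/(√(36 + 256)) - 65)*6 = (-117*√73/146 - 65)*6 = (-65 - 117*√73/146)*6 = -390 - 351*√73/73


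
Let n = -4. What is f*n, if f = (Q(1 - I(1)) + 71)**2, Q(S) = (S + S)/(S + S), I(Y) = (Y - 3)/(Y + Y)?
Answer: -20736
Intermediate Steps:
I(Y) = (-3 + Y)/(2*Y) (I(Y) = (-3 + Y)/((2*Y)) = (-3 + Y)*(1/(2*Y)) = (-3 + Y)/(2*Y))
Q(S) = 1 (Q(S) = (2*S)/((2*S)) = (2*S)*(1/(2*S)) = 1)
f = 5184 (f = (1 + 71)**2 = 72**2 = 5184)
f*n = 5184*(-4) = -20736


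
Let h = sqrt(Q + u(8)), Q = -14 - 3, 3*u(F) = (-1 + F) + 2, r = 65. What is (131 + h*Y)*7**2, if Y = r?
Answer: 6419 + 3185*I*sqrt(14) ≈ 6419.0 + 11917.0*I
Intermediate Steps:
u(F) = 1/3 + F/3 (u(F) = ((-1 + F) + 2)/3 = (1 + F)/3 = 1/3 + F/3)
Y = 65
Q = -17
h = I*sqrt(14) (h = sqrt(-17 + (1/3 + (1/3)*8)) = sqrt(-17 + (1/3 + 8/3)) = sqrt(-17 + 3) = sqrt(-14) = I*sqrt(14) ≈ 3.7417*I)
(131 + h*Y)*7**2 = (131 + (I*sqrt(14))*65)*7**2 = (131 + 65*I*sqrt(14))*49 = 6419 + 3185*I*sqrt(14)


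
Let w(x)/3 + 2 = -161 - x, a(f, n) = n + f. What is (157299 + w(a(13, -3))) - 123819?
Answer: 32961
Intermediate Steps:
a(f, n) = f + n
w(x) = -489 - 3*x (w(x) = -6 + 3*(-161 - x) = -6 + (-483 - 3*x) = -489 - 3*x)
(157299 + w(a(13, -3))) - 123819 = (157299 + (-489 - 3*(13 - 3))) - 123819 = (157299 + (-489 - 3*10)) - 123819 = (157299 + (-489 - 30)) - 123819 = (157299 - 519) - 123819 = 156780 - 123819 = 32961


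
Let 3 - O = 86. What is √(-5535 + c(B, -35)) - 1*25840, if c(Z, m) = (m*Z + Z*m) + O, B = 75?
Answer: -25840 + 2*I*√2717 ≈ -25840.0 + 104.25*I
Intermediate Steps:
O = -83 (O = 3 - 1*86 = 3 - 86 = -83)
c(Z, m) = -83 + 2*Z*m (c(Z, m) = (m*Z + Z*m) - 83 = (Z*m + Z*m) - 83 = 2*Z*m - 83 = -83 + 2*Z*m)
√(-5535 + c(B, -35)) - 1*25840 = √(-5535 + (-83 + 2*75*(-35))) - 1*25840 = √(-5535 + (-83 - 5250)) - 25840 = √(-5535 - 5333) - 25840 = √(-10868) - 25840 = 2*I*√2717 - 25840 = -25840 + 2*I*√2717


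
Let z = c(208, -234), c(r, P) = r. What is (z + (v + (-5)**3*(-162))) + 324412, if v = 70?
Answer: 344940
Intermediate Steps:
z = 208
(z + (v + (-5)**3*(-162))) + 324412 = (208 + (70 + (-5)**3*(-162))) + 324412 = (208 + (70 - 125*(-162))) + 324412 = (208 + (70 + 20250)) + 324412 = (208 + 20320) + 324412 = 20528 + 324412 = 344940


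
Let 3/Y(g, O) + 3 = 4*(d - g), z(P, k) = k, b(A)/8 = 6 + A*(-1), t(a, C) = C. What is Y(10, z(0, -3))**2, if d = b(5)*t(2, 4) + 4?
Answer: 9/10201 ≈ 0.00088227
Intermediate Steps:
b(A) = 48 - 8*A (b(A) = 8*(6 + A*(-1)) = 8*(6 - A) = 48 - 8*A)
d = 36 (d = (48 - 8*5)*4 + 4 = (48 - 40)*4 + 4 = 8*4 + 4 = 32 + 4 = 36)
Y(g, O) = 3/(141 - 4*g) (Y(g, O) = 3/(-3 + 4*(36 - g)) = 3/(-3 + (144 - 4*g)) = 3/(141 - 4*g))
Y(10, z(0, -3))**2 = (-3/(-141 + 4*10))**2 = (-3/(-141 + 40))**2 = (-3/(-101))**2 = (-3*(-1/101))**2 = (3/101)**2 = 9/10201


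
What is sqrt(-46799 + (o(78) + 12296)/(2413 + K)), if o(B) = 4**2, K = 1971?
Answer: I*sqrt(3513270881)/274 ≈ 216.32*I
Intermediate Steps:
o(B) = 16
sqrt(-46799 + (o(78) + 12296)/(2413 + K)) = sqrt(-46799 + (16 + 12296)/(2413 + 1971)) = sqrt(-46799 + 12312/4384) = sqrt(-46799 + 12312*(1/4384)) = sqrt(-46799 + 1539/548) = sqrt(-25644313/548) = I*sqrt(3513270881)/274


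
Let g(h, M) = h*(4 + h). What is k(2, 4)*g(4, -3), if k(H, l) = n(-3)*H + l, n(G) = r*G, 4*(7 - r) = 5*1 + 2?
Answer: -880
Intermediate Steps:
r = 21/4 (r = 7 - (5*1 + 2)/4 = 7 - (5 + 2)/4 = 7 - ¼*7 = 7 - 7/4 = 21/4 ≈ 5.2500)
n(G) = 21*G/4
k(H, l) = l - 63*H/4 (k(H, l) = ((21/4)*(-3))*H + l = -63*H/4 + l = l - 63*H/4)
k(2, 4)*g(4, -3) = (4 - 63/4*2)*(4*(4 + 4)) = (4 - 63/2)*(4*8) = -55/2*32 = -880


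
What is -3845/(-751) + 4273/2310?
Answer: 12090973/1734810 ≈ 6.9696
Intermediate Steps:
-3845/(-751) + 4273/2310 = -3845*(-1/751) + 4273*(1/2310) = 3845/751 + 4273/2310 = 12090973/1734810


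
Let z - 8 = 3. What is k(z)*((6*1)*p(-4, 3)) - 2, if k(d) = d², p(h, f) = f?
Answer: 2176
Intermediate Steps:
z = 11 (z = 8 + 3 = 11)
k(z)*((6*1)*p(-4, 3)) - 2 = 11²*((6*1)*3) - 2 = 121*(6*3) - 2 = 121*18 - 2 = 2178 - 2 = 2176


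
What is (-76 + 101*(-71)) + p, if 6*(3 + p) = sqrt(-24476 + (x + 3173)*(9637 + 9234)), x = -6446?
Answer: -7250 + I*sqrt(61789259)/6 ≈ -7250.0 + 1310.1*I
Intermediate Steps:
p = -3 + I*sqrt(61789259)/6 (p = -3 + sqrt(-24476 + (-6446 + 3173)*(9637 + 9234))/6 = -3 + sqrt(-24476 - 3273*18871)/6 = -3 + sqrt(-24476 - 61764783)/6 = -3 + sqrt(-61789259)/6 = -3 + (I*sqrt(61789259))/6 = -3 + I*sqrt(61789259)/6 ≈ -3.0 + 1310.1*I)
(-76 + 101*(-71)) + p = (-76 + 101*(-71)) + (-3 + I*sqrt(61789259)/6) = (-76 - 7171) + (-3 + I*sqrt(61789259)/6) = -7247 + (-3 + I*sqrt(61789259)/6) = -7250 + I*sqrt(61789259)/6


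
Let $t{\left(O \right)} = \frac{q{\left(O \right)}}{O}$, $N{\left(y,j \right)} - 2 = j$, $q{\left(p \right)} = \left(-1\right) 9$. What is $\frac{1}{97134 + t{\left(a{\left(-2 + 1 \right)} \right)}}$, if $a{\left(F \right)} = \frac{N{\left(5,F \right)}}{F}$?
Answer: $\frac{1}{97143} \approx 1.0294 \cdot 10^{-5}$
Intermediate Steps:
$q{\left(p \right)} = -9$
$N{\left(y,j \right)} = 2 + j$
$a{\left(F \right)} = \frac{2 + F}{F}$
$t{\left(O \right)} = - \frac{9}{O}$
$\frac{1}{97134 + t{\left(a{\left(-2 + 1 \right)} \right)}} = \frac{1}{97134 - \frac{9}{\frac{1}{-2 + 1} \left(2 + \left(-2 + 1\right)\right)}} = \frac{1}{97134 - \frac{9}{\frac{1}{-1} \left(2 - 1\right)}} = \frac{1}{97134 - \frac{9}{\left(-1\right) 1}} = \frac{1}{97134 - \frac{9}{-1}} = \frac{1}{97134 - -9} = \frac{1}{97134 + 9} = \frac{1}{97143}$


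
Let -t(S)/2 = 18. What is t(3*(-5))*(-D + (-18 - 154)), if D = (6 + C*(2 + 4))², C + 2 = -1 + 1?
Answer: 7488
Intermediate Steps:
C = -2 (C = -2 + (-1 + 1) = -2 + 0 = -2)
t(S) = -36 (t(S) = -2*18 = -36)
D = 36 (D = (6 - 2*(2 + 4))² = (6 - 2*6)² = (6 - 12)² = (-6)² = 36)
t(3*(-5))*(-D + (-18 - 154)) = -36*(-1*36 + (-18 - 154)) = -36*(-36 - 172) = -36*(-208) = 7488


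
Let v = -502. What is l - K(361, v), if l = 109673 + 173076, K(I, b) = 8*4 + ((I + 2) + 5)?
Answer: 282349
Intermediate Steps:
K(I, b) = 39 + I (K(I, b) = 32 + ((2 + I) + 5) = 32 + (7 + I) = 39 + I)
l = 282749
l - K(361, v) = 282749 - (39 + 361) = 282749 - 1*400 = 282749 - 400 = 282349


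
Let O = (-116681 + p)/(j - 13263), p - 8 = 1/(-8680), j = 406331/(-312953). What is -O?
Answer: -316934275715873/36031565099600 ≈ -8.7960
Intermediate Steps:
j = -406331/312953 (j = 406331*(-1/312953) = -406331/312953 ≈ -1.2984)
p = 69439/8680 (p = 8 + 1/(-8680) = 8 - 1/8680 = 69439/8680 ≈ 7.9999)
O = 316934275715873/36031565099600 (O = (-116681 + 69439/8680)/(-406331/312953 - 13263) = -1012721641/(8680*(-4151101970/312953)) = -1012721641/8680*(-312953/4151101970) = 316934275715873/36031565099600 ≈ 8.7960)
-O = -1*316934275715873/36031565099600 = -316934275715873/36031565099600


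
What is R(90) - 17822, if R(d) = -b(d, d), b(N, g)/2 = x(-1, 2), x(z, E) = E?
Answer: -17826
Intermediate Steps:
b(N, g) = 4 (b(N, g) = 2*2 = 4)
R(d) = -4 (R(d) = -1*4 = -4)
R(90) - 17822 = -4 - 17822 = -17826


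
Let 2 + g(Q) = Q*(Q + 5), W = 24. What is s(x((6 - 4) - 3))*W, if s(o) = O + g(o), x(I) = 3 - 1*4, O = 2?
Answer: -96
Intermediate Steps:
g(Q) = -2 + Q*(5 + Q) (g(Q) = -2 + Q*(Q + 5) = -2 + Q*(5 + Q))
x(I) = -1 (x(I) = 3 - 4 = -1)
s(o) = o**2 + 5*o (s(o) = 2 + (-2 + o**2 + 5*o) = o**2 + 5*o)
s(x((6 - 4) - 3))*W = -(5 - 1)*24 = -1*4*24 = -4*24 = -96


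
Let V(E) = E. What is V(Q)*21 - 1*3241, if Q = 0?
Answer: -3241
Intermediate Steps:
V(Q)*21 - 1*3241 = 0*21 - 1*3241 = 0 - 3241 = -3241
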